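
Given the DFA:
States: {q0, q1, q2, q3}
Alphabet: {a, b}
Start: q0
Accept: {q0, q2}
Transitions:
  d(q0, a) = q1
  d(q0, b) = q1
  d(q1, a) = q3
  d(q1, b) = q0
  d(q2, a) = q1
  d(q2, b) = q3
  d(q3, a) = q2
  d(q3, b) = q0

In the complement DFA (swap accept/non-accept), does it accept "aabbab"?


Trace: q0 -> q1 -> q3 -> q0 -> q1 -> q3 -> q0
Final: q0
Original accept: {q0, q2}
Complement: q0 is in original accept

No, complement rejects (original accepts)


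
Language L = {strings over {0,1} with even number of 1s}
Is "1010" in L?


count('1') = 2; 2 mod 2 = 0

Yes, "1010" is in L


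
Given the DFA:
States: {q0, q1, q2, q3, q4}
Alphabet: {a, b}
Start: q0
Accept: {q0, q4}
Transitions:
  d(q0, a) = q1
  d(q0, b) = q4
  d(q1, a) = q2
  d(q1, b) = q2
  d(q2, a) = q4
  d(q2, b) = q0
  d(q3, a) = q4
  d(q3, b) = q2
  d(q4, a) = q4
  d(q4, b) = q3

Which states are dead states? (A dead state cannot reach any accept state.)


Forward reachability from each state:
  q0 -> reaches accept state q0 (live)
  q1 -> reaches accept state q0 (live)
  q2 -> reaches accept state q0 (live)
  q3 -> reaches accept state q0 (live)
  q4 -> reaches accept state q0 (live)

None (all states can reach an accept state)


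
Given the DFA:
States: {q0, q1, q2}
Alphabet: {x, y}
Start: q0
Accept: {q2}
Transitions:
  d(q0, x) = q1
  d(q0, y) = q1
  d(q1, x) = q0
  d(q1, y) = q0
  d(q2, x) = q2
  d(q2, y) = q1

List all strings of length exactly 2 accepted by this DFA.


All strings of length 2: 4 total
Accepted: 0

None


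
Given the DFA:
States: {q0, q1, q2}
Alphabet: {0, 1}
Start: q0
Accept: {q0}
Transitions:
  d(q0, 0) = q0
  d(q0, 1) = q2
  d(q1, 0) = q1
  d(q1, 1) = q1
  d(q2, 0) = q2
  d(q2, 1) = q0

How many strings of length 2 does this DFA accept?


Enumerating all length-2 strings:
  "00" -> q0 [accept]
  "01" -> q2 [reject]
  "10" -> q2 [reject]
  "11" -> q0 [accept]

2 out of 4


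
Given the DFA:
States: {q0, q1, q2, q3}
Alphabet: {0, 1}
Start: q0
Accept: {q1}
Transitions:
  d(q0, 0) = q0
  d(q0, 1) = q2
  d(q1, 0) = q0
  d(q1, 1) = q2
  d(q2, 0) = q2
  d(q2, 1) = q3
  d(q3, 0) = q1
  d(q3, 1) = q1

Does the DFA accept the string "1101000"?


Trace: q0 -> q2 -> q3 -> q1 -> q2 -> q2 -> q2 -> q2
Final state: q2
Accept states: {q1}

No, rejected (final state q2 is not an accept state)


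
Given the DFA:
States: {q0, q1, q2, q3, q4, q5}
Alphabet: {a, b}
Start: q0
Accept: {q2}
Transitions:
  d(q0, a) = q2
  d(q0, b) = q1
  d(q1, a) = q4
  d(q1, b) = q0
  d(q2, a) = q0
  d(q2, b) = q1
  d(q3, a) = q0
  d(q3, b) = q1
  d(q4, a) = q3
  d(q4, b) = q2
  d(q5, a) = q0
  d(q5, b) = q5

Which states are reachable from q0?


BFS from q0:
  layer 0: {q0}
  layer 1: {q1, q2}
  layer 2: {q4}
  layer 3: {q3}

{q0, q1, q2, q3, q4}


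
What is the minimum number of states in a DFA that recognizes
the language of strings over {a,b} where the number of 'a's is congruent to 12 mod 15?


States track (count of 'a') mod 15.
Need 15 states: one per remainder 0..14; accept = remainder 12.

15


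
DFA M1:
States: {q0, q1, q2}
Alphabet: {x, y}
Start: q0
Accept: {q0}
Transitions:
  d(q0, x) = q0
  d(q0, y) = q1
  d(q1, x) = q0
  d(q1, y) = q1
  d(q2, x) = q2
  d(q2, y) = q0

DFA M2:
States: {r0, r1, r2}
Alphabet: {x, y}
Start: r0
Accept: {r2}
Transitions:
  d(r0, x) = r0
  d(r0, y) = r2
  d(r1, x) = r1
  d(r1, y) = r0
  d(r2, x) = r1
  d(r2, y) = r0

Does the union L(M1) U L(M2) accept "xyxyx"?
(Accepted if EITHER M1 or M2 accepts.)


M1: final=q0 accepted=True
M2: final=r0 accepted=False

Yes, union accepts


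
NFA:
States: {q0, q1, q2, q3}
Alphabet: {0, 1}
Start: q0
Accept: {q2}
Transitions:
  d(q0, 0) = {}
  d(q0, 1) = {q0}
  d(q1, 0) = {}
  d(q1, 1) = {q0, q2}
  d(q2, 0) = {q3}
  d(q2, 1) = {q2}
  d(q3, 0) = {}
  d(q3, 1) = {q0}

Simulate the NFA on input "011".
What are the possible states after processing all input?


Start: {q0}
  --0--> {}
  --1--> {}
  --1--> {}

{} (empty set, no valid transitions)


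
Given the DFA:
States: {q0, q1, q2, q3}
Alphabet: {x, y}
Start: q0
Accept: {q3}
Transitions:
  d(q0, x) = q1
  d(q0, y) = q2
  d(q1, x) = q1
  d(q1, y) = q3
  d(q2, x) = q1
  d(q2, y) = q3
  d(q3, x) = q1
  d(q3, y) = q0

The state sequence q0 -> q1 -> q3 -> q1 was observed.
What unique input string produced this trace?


Trace back each transition to find the symbol:
  q0 --[x]--> q1
  q1 --[y]--> q3
  q3 --[x]--> q1

"xyx"


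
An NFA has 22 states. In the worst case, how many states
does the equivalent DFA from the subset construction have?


Subset construction: one DFA state per subset of NFA states.
2^22 = 4194304

4194304


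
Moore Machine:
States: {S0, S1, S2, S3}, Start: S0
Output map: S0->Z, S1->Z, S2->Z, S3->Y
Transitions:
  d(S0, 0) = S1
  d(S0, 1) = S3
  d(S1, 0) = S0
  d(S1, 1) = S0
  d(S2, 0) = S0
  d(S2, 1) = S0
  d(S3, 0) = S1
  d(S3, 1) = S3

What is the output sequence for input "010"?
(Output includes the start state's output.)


Start: S0 (output Z)
  --0--> S1 (output Z)
  --1--> S0 (output Z)
  --0--> S1 (output Z)

"ZZZZ"


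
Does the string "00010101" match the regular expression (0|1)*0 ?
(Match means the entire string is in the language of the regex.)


|string| = 8; first = '0'; last = '1'

No, "00010101" does not match (0|1)*0


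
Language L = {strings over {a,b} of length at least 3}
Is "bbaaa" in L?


length = 5

Yes, "bbaaa" is in L


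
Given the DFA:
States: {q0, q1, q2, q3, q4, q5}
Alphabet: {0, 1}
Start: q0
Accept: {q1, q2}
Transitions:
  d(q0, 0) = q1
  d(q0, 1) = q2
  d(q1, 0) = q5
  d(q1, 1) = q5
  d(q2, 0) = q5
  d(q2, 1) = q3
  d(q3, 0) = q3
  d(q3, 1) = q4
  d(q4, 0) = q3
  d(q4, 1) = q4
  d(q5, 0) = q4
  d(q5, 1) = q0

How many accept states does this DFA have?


Accept states listed: {q1, q2}
Counting: q1(1) q2(2)

2


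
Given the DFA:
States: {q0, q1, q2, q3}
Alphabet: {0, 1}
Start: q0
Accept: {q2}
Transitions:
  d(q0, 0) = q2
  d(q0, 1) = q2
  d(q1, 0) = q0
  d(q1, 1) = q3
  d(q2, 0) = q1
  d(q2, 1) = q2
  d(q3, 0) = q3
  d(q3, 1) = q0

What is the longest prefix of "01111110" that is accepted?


Run the DFA, marking each prefix where the state is accepting:
  "" -> q0 [reject]
  "0" -> q2 [accept]
  "01" -> q2 [accept]
  "011" -> q2 [accept]
  "0111" -> q2 [accept]
  "01111" -> q2 [accept]
  "011111" -> q2 [accept]
  "0111111" -> q2 [accept]
  "01111110" -> q1 [reject]

"0111111"


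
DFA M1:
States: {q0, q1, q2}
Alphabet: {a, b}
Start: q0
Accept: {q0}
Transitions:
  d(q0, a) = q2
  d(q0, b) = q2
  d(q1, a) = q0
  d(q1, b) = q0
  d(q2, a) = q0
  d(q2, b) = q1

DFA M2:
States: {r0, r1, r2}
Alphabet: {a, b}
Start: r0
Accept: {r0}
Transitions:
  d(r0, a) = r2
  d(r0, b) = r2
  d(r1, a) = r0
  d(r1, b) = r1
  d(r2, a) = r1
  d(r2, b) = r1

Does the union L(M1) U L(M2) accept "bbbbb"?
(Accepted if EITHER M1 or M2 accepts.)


M1: final=q1 accepted=False
M2: final=r1 accepted=False

No, union rejects (neither accepts)


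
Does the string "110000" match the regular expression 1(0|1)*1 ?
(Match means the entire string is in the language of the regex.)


|string| = 6; first = '1'; last = '0'

No, "110000" does not match 1(0|1)*1


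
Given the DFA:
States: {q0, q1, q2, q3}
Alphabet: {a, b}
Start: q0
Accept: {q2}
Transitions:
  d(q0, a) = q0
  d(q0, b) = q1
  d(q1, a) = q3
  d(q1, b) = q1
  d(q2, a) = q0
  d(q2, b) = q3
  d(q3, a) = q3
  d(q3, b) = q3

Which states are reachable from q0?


BFS from q0:
  layer 0: {q0}
  layer 1: {q1}
  layer 2: {q3}

{q0, q1, q3}


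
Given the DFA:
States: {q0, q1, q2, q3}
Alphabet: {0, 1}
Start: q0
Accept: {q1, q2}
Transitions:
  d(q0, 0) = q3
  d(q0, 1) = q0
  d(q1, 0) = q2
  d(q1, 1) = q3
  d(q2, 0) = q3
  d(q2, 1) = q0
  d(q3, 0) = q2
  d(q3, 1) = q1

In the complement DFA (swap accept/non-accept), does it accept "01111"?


Trace: q0 -> q3 -> q1 -> q3 -> q1 -> q3
Final: q3
Original accept: {q1, q2}
Complement: q3 is not in original accept

Yes, complement accepts (original rejects)


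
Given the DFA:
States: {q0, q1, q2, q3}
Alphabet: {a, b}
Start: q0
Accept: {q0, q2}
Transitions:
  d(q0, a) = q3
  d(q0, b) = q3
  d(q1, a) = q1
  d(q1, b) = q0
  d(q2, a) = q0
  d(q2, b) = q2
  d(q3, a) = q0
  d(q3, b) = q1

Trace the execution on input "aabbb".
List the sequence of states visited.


Input: aabbb
d(q0, a) = q3
d(q3, a) = q0
d(q0, b) = q3
d(q3, b) = q1
d(q1, b) = q0


q0 -> q3 -> q0 -> q3 -> q1 -> q0


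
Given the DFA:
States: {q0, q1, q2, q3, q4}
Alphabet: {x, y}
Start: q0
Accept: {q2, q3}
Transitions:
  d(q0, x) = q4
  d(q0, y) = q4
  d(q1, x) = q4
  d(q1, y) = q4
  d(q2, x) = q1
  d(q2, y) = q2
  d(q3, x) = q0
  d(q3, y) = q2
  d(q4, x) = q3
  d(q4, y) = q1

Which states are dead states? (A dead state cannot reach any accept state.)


Forward reachability from each state:
  q0 -> reaches accept state q2 (live)
  q1 -> reaches accept state q2 (live)
  q2 -> reaches accept state q2 (live)
  q3 -> reaches accept state q2 (live)
  q4 -> reaches accept state q2 (live)

None (all states can reach an accept state)


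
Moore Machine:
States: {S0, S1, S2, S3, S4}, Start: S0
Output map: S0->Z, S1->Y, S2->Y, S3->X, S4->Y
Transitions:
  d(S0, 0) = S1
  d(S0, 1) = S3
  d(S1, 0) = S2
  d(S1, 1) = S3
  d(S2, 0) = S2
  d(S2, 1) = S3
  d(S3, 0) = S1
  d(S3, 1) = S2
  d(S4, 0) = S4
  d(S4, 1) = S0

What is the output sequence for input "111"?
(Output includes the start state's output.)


Start: S0 (output Z)
  --1--> S3 (output X)
  --1--> S2 (output Y)
  --1--> S3 (output X)

"ZXYX"


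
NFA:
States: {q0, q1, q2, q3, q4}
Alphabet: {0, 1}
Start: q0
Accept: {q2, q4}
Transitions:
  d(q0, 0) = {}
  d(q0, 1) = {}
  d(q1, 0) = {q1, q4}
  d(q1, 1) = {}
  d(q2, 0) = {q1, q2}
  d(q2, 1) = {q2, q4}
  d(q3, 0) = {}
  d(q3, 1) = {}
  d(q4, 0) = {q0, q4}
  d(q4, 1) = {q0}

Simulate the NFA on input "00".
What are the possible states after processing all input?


Start: {q0}
  --0--> {}
  --0--> {}

{} (empty set, no valid transitions)


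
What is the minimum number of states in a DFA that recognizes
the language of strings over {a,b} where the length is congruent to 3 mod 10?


States track (length) mod 10.
Need 10 states: one per remainder 0..9; accept = remainder 3.

10


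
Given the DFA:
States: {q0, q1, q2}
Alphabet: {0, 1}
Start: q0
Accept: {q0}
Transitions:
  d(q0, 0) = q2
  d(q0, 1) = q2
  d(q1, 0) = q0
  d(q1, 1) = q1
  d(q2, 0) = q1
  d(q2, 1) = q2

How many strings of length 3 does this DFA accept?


Enumerating all length-3 strings:
  "000" -> q0 [accept]
  "001" -> q1 [reject]
  "010" -> q1 [reject]
  "011" -> q2 [reject]
  "100" -> q0 [accept]
  "101" -> q1 [reject]
  "110" -> q1 [reject]
  "111" -> q2 [reject]

2 out of 8


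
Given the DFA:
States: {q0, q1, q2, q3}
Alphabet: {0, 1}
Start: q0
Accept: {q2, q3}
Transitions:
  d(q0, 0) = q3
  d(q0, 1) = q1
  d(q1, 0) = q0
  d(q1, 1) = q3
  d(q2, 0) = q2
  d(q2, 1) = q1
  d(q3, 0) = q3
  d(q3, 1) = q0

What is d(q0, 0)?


Looking up transition d(q0, 0)

q3


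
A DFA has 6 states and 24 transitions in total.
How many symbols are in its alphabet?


Each state has exactly one transition per symbol.
|alphabet| = transitions / states = 24 / 6 = 4

4


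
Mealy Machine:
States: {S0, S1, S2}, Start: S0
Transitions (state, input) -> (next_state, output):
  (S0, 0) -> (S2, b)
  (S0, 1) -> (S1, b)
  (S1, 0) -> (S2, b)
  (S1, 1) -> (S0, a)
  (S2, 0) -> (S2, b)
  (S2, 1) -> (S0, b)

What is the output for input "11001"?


Step-by-step:
  (S0, 1) -> (S1, b)
  (S1, 1) -> (S0, a)
  (S0, 0) -> (S2, b)
  (S2, 0) -> (S2, b)
  (S2, 1) -> (S0, b)

"babbb"


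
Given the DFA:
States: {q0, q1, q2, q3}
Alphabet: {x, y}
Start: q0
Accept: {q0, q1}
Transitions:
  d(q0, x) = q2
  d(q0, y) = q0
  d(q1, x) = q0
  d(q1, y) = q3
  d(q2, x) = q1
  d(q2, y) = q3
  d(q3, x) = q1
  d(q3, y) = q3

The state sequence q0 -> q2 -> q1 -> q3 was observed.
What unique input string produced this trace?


Trace back each transition to find the symbol:
  q0 --[x]--> q2
  q2 --[x]--> q1
  q1 --[y]--> q3

"xxy"


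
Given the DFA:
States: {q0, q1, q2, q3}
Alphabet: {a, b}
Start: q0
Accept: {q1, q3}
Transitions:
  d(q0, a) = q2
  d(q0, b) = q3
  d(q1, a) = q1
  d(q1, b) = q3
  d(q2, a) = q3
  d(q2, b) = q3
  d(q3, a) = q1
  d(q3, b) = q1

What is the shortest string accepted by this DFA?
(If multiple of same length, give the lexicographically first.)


BFS by string length (lex-first path to each state shown):
  len 0: q0<-""
  len 1: q2<-"a", q3<-"b"
Found accept state at length 1.

"b"


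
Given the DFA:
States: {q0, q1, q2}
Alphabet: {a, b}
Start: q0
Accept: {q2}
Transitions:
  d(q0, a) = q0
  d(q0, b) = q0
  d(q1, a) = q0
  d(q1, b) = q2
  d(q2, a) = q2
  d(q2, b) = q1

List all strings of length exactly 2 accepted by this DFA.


All strings of length 2: 4 total
Accepted: 0

None


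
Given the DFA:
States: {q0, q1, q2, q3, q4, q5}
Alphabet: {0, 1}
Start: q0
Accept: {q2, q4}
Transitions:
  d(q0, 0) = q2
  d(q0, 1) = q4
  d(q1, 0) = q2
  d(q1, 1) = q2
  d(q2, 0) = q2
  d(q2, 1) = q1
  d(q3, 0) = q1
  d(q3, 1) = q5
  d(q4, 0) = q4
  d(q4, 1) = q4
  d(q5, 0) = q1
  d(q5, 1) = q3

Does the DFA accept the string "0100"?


Trace: q0 -> q2 -> q1 -> q2 -> q2
Final state: q2
Accept states: {q2, q4}

Yes, accepted (final state q2 is an accept state)


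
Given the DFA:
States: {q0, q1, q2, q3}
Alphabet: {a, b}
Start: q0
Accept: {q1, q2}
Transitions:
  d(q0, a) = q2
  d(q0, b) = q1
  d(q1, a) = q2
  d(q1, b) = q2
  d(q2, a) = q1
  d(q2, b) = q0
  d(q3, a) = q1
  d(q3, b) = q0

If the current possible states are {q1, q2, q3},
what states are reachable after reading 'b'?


Apply transition on 'b' from each current state:
  d(q1, b) = q2
  d(q2, b) = q0
  d(q3, b) = q0

{q0, q2}


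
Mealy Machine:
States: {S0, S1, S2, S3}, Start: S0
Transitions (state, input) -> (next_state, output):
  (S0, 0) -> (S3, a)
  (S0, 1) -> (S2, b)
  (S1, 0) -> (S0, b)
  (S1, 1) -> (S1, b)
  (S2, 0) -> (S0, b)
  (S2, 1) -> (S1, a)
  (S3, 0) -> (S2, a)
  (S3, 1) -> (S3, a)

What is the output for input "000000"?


Step-by-step:
  (S0, 0) -> (S3, a)
  (S3, 0) -> (S2, a)
  (S2, 0) -> (S0, b)
  (S0, 0) -> (S3, a)
  (S3, 0) -> (S2, a)
  (S2, 0) -> (S0, b)

"aabaab"


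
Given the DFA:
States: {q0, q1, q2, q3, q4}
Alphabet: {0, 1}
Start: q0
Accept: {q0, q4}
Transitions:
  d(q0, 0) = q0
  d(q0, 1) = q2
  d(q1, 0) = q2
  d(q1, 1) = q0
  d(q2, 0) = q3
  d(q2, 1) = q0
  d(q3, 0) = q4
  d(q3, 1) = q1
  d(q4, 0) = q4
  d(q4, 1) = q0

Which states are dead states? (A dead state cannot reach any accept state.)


Forward reachability from each state:
  q0 -> reaches accept state q0 (live)
  q1 -> reaches accept state q0 (live)
  q2 -> reaches accept state q0 (live)
  q3 -> reaches accept state q0 (live)
  q4 -> reaches accept state q0 (live)

None (all states can reach an accept state)


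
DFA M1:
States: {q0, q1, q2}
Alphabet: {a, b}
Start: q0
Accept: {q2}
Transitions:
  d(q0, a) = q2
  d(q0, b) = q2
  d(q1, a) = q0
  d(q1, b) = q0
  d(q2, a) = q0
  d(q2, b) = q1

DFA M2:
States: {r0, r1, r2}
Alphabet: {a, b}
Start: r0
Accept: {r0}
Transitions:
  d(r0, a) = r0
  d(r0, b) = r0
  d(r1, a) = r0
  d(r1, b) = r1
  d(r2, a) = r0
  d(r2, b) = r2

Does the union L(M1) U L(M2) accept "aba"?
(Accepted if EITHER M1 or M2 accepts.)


M1: final=q0 accepted=False
M2: final=r0 accepted=True

Yes, union accepts


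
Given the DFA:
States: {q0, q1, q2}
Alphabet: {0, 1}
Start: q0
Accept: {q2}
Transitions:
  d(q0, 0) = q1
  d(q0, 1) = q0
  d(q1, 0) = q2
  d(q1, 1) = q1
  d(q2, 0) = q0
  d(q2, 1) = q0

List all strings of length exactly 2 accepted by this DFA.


All strings of length 2: 4 total
Accepted: 1

"00"


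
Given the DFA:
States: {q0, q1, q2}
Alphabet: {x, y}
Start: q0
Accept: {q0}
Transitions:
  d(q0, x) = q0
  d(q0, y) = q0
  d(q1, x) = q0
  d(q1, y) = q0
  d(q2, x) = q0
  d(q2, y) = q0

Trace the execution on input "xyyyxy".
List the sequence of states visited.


Input: xyyyxy
d(q0, x) = q0
d(q0, y) = q0
d(q0, y) = q0
d(q0, y) = q0
d(q0, x) = q0
d(q0, y) = q0


q0 -> q0 -> q0 -> q0 -> q0 -> q0 -> q0


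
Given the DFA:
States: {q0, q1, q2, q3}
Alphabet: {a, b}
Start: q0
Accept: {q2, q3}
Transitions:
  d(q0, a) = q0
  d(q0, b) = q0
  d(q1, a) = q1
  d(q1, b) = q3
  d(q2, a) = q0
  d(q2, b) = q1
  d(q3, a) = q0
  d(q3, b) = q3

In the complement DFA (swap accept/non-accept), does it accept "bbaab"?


Trace: q0 -> q0 -> q0 -> q0 -> q0 -> q0
Final: q0
Original accept: {q2, q3}
Complement: q0 is not in original accept

Yes, complement accepts (original rejects)


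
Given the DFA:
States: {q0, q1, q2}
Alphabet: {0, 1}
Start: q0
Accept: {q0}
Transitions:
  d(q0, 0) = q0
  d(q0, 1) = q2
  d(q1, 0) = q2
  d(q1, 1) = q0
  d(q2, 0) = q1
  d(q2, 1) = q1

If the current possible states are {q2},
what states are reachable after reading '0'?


Apply transition on '0' from each current state:
  d(q2, 0) = q1

{q1}


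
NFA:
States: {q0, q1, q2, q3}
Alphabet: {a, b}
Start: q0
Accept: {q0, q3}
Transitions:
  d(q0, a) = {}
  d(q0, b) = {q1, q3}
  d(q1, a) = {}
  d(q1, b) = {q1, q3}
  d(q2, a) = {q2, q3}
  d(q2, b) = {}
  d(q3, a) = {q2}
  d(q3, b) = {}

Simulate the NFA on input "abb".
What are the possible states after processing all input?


Start: {q0}
  --a--> {}
  --b--> {}
  --b--> {}

{} (empty set, no valid transitions)


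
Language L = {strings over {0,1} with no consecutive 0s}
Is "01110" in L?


'00' does not occur

Yes, "01110" is in L


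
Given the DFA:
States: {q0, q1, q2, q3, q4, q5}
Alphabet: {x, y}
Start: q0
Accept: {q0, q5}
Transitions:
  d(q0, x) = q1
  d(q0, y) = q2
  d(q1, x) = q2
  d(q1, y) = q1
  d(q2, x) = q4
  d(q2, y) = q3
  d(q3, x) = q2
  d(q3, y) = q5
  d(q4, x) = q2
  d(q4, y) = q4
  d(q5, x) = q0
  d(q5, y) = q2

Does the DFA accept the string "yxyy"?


Trace: q0 -> q2 -> q4 -> q4 -> q4
Final state: q4
Accept states: {q0, q5}

No, rejected (final state q4 is not an accept state)


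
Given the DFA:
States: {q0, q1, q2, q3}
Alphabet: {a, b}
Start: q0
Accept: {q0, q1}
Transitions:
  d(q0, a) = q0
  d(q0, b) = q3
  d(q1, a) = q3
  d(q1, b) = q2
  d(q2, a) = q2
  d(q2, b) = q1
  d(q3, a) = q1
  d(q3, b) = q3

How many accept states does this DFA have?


Accept states listed: {q0, q1}
Counting: q0(1) q1(2)

2


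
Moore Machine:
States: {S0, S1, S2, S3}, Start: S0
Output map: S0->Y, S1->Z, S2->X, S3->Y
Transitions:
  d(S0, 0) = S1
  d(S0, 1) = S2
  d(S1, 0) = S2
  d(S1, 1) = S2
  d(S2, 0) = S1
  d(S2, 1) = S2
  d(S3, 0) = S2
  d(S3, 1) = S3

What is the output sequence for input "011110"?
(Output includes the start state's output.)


Start: S0 (output Y)
  --0--> S1 (output Z)
  --1--> S2 (output X)
  --1--> S2 (output X)
  --1--> S2 (output X)
  --1--> S2 (output X)
  --0--> S1 (output Z)

"YZXXXXZ"


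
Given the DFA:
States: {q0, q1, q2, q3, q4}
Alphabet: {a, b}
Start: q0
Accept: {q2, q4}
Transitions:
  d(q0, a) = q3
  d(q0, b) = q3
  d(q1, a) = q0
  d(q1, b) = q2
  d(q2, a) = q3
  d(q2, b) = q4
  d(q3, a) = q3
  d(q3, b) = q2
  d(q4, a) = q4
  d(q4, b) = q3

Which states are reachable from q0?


BFS from q0:
  layer 0: {q0}
  layer 1: {q3}
  layer 2: {q2}
  layer 3: {q4}

{q0, q2, q3, q4}


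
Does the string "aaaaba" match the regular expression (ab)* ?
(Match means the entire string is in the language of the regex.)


|string| = 6; first = 'a'; last = 'a'

No, "aaaaba" does not match (ab)*


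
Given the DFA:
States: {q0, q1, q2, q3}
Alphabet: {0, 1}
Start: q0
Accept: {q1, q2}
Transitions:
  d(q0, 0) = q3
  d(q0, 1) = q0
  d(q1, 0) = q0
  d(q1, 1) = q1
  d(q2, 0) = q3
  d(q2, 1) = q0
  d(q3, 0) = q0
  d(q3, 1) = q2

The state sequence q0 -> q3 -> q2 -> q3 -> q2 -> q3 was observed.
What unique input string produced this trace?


Trace back each transition to find the symbol:
  q0 --[0]--> q3
  q3 --[1]--> q2
  q2 --[0]--> q3
  q3 --[1]--> q2
  q2 --[0]--> q3

"01010"


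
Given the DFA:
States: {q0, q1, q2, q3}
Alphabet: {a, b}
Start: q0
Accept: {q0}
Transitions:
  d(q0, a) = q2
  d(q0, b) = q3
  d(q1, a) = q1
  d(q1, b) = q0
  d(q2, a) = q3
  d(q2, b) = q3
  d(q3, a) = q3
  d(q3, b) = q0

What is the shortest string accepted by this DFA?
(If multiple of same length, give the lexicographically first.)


BFS by string length (lex-first path to each state shown):
  len 0: q0<-""
Found accept state at length 0.

"" (empty string)


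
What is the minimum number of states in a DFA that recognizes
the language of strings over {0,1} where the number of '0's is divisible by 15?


States track (count of '0') mod 15.
Need 15 states: one per remainder 0..14; accept = remainder 0.

15


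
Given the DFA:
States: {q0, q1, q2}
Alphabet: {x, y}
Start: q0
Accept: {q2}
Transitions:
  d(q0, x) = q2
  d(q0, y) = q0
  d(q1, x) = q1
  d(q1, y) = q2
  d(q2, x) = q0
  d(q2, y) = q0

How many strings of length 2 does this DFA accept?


Enumerating all length-2 strings:
  "xx" -> q0 [reject]
  "xy" -> q0 [reject]
  "yx" -> q2 [accept]
  "yy" -> q0 [reject]

1 out of 4


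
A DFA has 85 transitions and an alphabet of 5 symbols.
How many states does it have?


Each state has exactly one transition per symbol.
states = transitions / |alphabet| = 85 / 5 = 17

17


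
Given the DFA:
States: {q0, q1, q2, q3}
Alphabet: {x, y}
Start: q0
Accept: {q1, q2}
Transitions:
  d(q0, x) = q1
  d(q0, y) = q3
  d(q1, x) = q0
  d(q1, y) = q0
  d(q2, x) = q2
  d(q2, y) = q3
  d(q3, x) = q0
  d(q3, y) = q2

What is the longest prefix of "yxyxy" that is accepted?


Run the DFA, marking each prefix where the state is accepting:
  "" -> q0 [reject]
  "y" -> q3 [reject]
  "yx" -> q0 [reject]
  "yxy" -> q3 [reject]
  "yxyx" -> q0 [reject]
  "yxyxy" -> q3 [reject]

No prefix is accepted


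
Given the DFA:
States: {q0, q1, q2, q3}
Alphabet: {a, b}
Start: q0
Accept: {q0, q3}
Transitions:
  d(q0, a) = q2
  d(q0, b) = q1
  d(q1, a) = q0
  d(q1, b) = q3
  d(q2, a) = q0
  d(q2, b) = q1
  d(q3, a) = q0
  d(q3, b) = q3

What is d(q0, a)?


Looking up transition d(q0, a)

q2


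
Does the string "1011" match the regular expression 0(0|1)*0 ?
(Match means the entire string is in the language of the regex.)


|string| = 4; first = '1'; last = '1'

No, "1011" does not match 0(0|1)*0


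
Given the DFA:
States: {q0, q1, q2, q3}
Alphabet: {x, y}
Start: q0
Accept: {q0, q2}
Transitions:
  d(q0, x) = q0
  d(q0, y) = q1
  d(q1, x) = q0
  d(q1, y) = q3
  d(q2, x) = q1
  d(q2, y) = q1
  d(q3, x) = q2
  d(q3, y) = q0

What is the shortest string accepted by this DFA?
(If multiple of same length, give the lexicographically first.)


BFS by string length (lex-first path to each state shown):
  len 0: q0<-""
Found accept state at length 0.

"" (empty string)


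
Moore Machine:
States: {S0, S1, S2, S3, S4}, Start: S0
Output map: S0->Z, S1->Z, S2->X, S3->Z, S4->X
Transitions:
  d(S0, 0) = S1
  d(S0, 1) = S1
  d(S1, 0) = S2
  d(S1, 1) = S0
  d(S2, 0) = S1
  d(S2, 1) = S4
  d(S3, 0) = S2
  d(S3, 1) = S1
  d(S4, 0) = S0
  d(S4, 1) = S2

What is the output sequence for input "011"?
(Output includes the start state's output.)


Start: S0 (output Z)
  --0--> S1 (output Z)
  --1--> S0 (output Z)
  --1--> S1 (output Z)

"ZZZZ"


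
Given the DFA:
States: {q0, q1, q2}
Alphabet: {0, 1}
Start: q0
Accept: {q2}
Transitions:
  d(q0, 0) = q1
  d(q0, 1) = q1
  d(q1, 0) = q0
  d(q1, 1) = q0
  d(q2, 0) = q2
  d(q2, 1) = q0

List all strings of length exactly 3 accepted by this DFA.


All strings of length 3: 8 total
Accepted: 0

None


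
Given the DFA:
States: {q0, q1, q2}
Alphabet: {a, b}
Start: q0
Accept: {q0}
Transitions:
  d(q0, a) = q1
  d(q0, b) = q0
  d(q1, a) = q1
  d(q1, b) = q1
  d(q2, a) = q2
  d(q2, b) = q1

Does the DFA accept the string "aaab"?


Trace: q0 -> q1 -> q1 -> q1 -> q1
Final state: q1
Accept states: {q0}

No, rejected (final state q1 is not an accept state)


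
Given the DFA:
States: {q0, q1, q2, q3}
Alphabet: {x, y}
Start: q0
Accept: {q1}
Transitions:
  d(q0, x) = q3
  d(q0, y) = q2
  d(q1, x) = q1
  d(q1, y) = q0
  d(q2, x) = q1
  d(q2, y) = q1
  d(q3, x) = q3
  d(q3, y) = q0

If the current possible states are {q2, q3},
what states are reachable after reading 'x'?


Apply transition on 'x' from each current state:
  d(q2, x) = q1
  d(q3, x) = q3

{q1, q3}


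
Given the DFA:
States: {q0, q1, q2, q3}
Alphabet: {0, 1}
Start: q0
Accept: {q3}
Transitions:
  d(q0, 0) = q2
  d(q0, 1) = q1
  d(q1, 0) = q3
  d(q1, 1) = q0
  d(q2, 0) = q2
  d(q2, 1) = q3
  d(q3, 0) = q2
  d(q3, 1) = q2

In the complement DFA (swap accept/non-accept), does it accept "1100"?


Trace: q0 -> q1 -> q0 -> q2 -> q2
Final: q2
Original accept: {q3}
Complement: q2 is not in original accept

Yes, complement accepts (original rejects)


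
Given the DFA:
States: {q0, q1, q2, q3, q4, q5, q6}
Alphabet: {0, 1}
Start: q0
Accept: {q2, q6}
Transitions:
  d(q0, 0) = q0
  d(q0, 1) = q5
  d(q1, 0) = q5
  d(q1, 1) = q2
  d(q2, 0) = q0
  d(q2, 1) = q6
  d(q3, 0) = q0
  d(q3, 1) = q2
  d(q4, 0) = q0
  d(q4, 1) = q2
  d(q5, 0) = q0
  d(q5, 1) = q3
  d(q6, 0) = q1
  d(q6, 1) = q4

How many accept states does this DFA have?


Accept states listed: {q2, q6}
Counting: q2(1) q6(2)

2


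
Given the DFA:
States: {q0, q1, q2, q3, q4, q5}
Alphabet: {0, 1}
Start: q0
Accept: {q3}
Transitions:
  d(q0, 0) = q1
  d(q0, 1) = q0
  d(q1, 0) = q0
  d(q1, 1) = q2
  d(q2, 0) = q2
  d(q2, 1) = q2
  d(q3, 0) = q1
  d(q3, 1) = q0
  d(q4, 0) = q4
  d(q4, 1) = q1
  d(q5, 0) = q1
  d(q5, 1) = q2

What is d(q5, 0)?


Looking up transition d(q5, 0)

q1


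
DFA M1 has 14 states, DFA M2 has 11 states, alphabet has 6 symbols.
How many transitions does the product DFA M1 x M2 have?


Product DFA has 14 * 11 = 154 states.
Each has 6 transitions: 154 * 6 = 924

924


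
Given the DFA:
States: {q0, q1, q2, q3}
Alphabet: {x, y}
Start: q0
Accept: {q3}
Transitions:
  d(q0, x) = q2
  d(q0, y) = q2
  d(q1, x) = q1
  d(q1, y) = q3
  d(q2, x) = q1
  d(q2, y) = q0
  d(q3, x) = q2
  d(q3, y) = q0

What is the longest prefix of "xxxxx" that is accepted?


Run the DFA, marking each prefix where the state is accepting:
  "" -> q0 [reject]
  "x" -> q2 [reject]
  "xx" -> q1 [reject]
  "xxx" -> q1 [reject]
  "xxxx" -> q1 [reject]
  "xxxxx" -> q1 [reject]

No prefix is accepted


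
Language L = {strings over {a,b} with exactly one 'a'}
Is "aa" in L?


count('a') = 2

No, "aa" is not in L


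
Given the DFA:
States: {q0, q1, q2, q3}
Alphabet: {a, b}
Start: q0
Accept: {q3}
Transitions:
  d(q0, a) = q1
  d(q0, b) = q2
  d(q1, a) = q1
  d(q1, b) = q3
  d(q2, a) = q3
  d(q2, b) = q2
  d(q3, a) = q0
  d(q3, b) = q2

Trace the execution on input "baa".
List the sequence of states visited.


Input: baa
d(q0, b) = q2
d(q2, a) = q3
d(q3, a) = q0


q0 -> q2 -> q3 -> q0


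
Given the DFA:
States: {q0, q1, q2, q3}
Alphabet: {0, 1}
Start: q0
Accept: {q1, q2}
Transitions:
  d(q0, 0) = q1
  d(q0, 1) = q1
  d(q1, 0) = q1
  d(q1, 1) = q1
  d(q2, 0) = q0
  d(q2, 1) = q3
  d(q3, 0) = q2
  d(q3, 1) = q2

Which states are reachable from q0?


BFS from q0:
  layer 0: {q0}
  layer 1: {q1}

{q0, q1}


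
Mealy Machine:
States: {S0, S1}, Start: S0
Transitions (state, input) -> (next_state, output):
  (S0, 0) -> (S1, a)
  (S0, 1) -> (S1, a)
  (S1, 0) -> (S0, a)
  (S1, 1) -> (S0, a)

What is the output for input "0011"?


Step-by-step:
  (S0, 0) -> (S1, a)
  (S1, 0) -> (S0, a)
  (S0, 1) -> (S1, a)
  (S1, 1) -> (S0, a)

"aaaa"


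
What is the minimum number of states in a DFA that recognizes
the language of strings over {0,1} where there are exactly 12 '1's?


States: count = 0, 1, ..., 12 (that's 13 states), plus a dead state for count > 12.
Total: 13 + 1 = 14. Accept = count-12 state.

14


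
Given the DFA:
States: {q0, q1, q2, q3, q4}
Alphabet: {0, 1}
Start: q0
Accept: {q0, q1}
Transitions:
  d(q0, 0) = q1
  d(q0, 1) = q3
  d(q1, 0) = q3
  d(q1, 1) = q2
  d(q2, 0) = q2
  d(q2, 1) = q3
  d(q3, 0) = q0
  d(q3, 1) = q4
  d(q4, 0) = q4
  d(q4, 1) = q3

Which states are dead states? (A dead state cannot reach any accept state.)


Forward reachability from each state:
  q0 -> reaches accept state q0 (live)
  q1 -> reaches accept state q0 (live)
  q2 -> reaches accept state q0 (live)
  q3 -> reaches accept state q0 (live)
  q4 -> reaches accept state q0 (live)

None (all states can reach an accept state)


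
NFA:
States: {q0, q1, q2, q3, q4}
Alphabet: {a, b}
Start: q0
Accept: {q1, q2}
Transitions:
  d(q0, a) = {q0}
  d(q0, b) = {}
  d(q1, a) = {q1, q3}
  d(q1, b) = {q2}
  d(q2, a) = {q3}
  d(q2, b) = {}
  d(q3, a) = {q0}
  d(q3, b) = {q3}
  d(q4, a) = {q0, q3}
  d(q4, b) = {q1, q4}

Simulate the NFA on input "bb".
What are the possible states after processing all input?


Start: {q0}
  --b--> {}
  --b--> {}

{} (empty set, no valid transitions)


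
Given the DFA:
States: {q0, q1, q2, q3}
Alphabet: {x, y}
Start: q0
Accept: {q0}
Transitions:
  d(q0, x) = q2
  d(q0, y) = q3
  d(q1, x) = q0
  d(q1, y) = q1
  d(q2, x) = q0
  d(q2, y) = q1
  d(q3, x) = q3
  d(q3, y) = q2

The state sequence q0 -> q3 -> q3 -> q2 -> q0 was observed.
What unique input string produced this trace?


Trace back each transition to find the symbol:
  q0 --[y]--> q3
  q3 --[x]--> q3
  q3 --[y]--> q2
  q2 --[x]--> q0

"yxyx"


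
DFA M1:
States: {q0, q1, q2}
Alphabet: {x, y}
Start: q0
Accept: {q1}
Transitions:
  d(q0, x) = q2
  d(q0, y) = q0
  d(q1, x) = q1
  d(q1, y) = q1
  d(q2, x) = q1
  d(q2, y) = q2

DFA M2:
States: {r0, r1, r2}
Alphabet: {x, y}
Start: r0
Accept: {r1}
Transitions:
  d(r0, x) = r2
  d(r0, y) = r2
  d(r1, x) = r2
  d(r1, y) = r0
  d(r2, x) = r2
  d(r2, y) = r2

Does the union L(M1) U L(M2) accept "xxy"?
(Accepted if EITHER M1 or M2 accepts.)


M1: final=q1 accepted=True
M2: final=r2 accepted=False

Yes, union accepts


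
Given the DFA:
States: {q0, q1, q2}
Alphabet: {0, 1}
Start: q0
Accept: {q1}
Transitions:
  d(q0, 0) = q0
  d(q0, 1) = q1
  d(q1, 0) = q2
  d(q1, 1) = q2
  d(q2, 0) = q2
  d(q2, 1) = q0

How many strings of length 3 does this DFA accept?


Enumerating all length-3 strings:
  "000" -> q0 [reject]
  "001" -> q1 [accept]
  "010" -> q2 [reject]
  "011" -> q2 [reject]
  "100" -> q2 [reject]
  "101" -> q0 [reject]
  "110" -> q2 [reject]
  "111" -> q0 [reject]

1 out of 8


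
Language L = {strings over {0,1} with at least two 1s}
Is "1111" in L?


count('1') = 4

Yes, "1111" is in L


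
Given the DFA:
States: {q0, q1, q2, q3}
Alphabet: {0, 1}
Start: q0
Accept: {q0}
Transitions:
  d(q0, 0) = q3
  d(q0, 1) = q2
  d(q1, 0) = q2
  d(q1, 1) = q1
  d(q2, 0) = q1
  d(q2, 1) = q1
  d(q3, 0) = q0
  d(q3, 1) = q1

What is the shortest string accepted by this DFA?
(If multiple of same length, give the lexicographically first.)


BFS by string length (lex-first path to each state shown):
  len 0: q0<-""
Found accept state at length 0.

"" (empty string)


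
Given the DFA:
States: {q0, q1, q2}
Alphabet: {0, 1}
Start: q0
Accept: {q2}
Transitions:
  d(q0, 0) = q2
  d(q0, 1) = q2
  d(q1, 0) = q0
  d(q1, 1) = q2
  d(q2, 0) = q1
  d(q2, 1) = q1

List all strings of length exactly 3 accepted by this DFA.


All strings of length 3: 8 total
Accepted: 4

"001", "011", "101", "111"


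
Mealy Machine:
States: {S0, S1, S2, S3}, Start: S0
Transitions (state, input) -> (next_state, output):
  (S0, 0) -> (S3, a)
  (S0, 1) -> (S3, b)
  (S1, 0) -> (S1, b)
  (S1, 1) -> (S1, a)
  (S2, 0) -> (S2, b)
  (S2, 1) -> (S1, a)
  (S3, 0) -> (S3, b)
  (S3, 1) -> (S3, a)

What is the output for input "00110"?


Step-by-step:
  (S0, 0) -> (S3, a)
  (S3, 0) -> (S3, b)
  (S3, 1) -> (S3, a)
  (S3, 1) -> (S3, a)
  (S3, 0) -> (S3, b)

"abaab"


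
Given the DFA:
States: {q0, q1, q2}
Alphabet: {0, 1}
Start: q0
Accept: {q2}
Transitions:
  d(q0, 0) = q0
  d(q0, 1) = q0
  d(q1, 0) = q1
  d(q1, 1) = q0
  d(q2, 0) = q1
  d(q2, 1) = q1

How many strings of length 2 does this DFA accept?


Enumerating all length-2 strings:
  "00" -> q0 [reject]
  "01" -> q0 [reject]
  "10" -> q0 [reject]
  "11" -> q0 [reject]

0 out of 4


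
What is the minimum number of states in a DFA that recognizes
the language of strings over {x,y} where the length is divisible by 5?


States track (length) mod 5.
Need 5 states: one per remainder 0..4; accept = remainder 0.

5


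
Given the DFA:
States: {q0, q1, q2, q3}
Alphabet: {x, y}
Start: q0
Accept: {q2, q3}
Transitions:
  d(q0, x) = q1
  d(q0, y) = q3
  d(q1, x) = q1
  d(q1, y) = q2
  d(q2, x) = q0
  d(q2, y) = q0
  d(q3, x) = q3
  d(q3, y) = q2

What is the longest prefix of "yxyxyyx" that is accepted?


Run the DFA, marking each prefix where the state is accepting:
  "" -> q0 [reject]
  "y" -> q3 [accept]
  "yx" -> q3 [accept]
  "yxy" -> q2 [accept]
  "yxyx" -> q0 [reject]
  "yxyxy" -> q3 [accept]
  "yxyxyy" -> q2 [accept]
  "yxyxyyx" -> q0 [reject]

"yxyxyy"


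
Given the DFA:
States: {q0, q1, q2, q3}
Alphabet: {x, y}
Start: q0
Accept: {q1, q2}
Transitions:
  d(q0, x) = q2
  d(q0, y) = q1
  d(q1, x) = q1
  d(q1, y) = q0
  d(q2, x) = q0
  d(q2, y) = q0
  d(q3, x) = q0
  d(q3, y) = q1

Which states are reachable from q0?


BFS from q0:
  layer 0: {q0}
  layer 1: {q1, q2}

{q0, q1, q2}


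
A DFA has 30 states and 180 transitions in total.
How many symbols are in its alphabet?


Each state has exactly one transition per symbol.
|alphabet| = transitions / states = 180 / 30 = 6

6


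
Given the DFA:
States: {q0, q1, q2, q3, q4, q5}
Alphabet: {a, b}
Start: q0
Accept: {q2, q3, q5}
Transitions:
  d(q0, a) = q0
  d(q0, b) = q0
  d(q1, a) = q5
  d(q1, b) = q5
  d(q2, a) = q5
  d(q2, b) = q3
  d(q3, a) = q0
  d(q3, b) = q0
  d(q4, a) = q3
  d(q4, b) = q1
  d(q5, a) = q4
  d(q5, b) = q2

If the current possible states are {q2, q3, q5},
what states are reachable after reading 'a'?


Apply transition on 'a' from each current state:
  d(q2, a) = q5
  d(q3, a) = q0
  d(q5, a) = q4

{q0, q4, q5}


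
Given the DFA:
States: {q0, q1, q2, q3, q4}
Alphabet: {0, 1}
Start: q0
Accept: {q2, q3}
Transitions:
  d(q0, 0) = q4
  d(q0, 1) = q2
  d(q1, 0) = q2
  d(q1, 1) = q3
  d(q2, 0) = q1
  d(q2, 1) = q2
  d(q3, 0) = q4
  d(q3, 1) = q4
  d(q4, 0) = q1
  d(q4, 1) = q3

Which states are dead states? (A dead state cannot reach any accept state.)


Forward reachability from each state:
  q0 -> reaches accept state q2 (live)
  q1 -> reaches accept state q2 (live)
  q2 -> reaches accept state q2 (live)
  q3 -> reaches accept state q2 (live)
  q4 -> reaches accept state q2 (live)

None (all states can reach an accept state)


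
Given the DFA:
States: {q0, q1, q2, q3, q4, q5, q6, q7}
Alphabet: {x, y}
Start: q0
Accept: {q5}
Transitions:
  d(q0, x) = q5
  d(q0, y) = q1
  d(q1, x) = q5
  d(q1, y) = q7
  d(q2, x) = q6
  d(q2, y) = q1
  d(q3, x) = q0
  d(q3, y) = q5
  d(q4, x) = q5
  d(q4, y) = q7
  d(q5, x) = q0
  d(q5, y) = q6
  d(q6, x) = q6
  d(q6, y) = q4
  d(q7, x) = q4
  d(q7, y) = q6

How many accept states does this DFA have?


Accept states listed: {q5}
Counting: q5(1)

1


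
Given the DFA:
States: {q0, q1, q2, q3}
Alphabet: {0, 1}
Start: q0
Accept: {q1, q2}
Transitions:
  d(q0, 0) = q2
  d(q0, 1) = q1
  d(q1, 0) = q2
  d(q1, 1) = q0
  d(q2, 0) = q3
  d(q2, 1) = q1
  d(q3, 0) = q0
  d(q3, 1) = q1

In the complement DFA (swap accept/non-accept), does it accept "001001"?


Trace: q0 -> q2 -> q3 -> q1 -> q2 -> q3 -> q1
Final: q1
Original accept: {q1, q2}
Complement: q1 is in original accept

No, complement rejects (original accepts)


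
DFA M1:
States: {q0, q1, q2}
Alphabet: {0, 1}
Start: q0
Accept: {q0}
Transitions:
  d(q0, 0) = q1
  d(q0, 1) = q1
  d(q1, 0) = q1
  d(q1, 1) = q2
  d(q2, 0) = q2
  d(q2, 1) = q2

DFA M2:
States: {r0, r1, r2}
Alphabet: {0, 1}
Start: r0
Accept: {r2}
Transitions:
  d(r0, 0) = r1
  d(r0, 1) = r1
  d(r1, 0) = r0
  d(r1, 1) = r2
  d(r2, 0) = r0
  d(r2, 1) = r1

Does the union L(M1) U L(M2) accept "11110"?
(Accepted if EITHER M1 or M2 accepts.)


M1: final=q2 accepted=False
M2: final=r0 accepted=False

No, union rejects (neither accepts)


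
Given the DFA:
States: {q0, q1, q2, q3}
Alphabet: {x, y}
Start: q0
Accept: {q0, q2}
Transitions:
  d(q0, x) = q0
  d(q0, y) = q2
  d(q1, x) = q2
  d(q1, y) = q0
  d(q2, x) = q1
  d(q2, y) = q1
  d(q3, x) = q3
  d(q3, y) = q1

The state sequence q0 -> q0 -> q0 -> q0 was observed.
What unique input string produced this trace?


Trace back each transition to find the symbol:
  q0 --[x]--> q0
  q0 --[x]--> q0
  q0 --[x]--> q0

"xxx"


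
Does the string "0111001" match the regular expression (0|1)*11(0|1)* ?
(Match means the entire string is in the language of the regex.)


|string| = 7; first = '0'; last = '1'

Yes, "0111001" matches (0|1)*11(0|1)*


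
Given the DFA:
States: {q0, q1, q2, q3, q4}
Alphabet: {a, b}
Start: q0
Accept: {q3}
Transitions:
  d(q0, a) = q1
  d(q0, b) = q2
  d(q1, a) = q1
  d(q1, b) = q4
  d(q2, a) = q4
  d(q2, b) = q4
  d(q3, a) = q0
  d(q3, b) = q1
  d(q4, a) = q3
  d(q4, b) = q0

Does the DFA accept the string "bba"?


Trace: q0 -> q2 -> q4 -> q3
Final state: q3
Accept states: {q3}

Yes, accepted (final state q3 is an accept state)


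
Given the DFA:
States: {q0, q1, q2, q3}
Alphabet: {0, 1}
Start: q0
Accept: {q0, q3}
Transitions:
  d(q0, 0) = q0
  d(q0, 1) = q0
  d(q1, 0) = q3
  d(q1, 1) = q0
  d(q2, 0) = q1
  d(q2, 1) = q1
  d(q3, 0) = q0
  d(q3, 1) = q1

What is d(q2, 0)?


Looking up transition d(q2, 0)

q1


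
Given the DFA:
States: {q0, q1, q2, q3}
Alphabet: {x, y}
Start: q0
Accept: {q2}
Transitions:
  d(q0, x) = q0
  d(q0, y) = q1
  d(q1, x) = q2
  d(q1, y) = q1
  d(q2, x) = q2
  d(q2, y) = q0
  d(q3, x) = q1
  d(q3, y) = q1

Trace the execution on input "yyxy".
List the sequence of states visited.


Input: yyxy
d(q0, y) = q1
d(q1, y) = q1
d(q1, x) = q2
d(q2, y) = q0


q0 -> q1 -> q1 -> q2 -> q0


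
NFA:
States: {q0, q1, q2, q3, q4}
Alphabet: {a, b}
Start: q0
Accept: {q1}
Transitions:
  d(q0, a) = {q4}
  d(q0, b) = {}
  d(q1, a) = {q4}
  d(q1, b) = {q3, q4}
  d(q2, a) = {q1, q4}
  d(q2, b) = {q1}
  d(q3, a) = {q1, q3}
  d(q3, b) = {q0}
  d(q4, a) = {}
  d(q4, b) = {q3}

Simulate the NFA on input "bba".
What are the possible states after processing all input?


Start: {q0}
  --b--> {}
  --b--> {}
  --a--> {}

{} (empty set, no valid transitions)


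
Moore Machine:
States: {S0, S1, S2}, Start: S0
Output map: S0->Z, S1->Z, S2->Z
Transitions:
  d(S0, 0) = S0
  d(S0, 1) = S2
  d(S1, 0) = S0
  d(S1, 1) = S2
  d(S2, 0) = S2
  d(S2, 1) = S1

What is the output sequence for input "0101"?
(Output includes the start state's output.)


Start: S0 (output Z)
  --0--> S0 (output Z)
  --1--> S2 (output Z)
  --0--> S2 (output Z)
  --1--> S1 (output Z)

"ZZZZZ"


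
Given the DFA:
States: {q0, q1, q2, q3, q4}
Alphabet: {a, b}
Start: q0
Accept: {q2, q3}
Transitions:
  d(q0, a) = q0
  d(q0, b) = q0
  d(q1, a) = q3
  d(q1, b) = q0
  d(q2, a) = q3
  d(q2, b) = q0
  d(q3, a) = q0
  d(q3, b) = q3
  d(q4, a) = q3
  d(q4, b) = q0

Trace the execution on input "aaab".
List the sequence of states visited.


Input: aaab
d(q0, a) = q0
d(q0, a) = q0
d(q0, a) = q0
d(q0, b) = q0


q0 -> q0 -> q0 -> q0 -> q0


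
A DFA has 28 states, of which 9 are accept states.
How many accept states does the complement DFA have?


Complement swaps accept and non-accept states.
28 - 9 = 19

19


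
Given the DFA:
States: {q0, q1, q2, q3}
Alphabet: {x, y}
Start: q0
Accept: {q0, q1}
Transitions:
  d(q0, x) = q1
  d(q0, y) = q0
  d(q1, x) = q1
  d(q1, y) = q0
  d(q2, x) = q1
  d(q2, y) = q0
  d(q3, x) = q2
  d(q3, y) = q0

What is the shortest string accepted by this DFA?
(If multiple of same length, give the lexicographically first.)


BFS by string length (lex-first path to each state shown):
  len 0: q0<-""
Found accept state at length 0.

"" (empty string)


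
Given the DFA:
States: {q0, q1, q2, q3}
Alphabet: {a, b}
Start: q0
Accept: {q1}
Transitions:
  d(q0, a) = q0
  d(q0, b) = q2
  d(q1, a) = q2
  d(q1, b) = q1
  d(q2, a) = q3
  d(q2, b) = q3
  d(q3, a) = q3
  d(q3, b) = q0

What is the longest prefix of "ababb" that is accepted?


Run the DFA, marking each prefix where the state is accepting:
  "" -> q0 [reject]
  "a" -> q0 [reject]
  "ab" -> q2 [reject]
  "aba" -> q3 [reject]
  "abab" -> q0 [reject]
  "ababb" -> q2 [reject]

No prefix is accepted
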